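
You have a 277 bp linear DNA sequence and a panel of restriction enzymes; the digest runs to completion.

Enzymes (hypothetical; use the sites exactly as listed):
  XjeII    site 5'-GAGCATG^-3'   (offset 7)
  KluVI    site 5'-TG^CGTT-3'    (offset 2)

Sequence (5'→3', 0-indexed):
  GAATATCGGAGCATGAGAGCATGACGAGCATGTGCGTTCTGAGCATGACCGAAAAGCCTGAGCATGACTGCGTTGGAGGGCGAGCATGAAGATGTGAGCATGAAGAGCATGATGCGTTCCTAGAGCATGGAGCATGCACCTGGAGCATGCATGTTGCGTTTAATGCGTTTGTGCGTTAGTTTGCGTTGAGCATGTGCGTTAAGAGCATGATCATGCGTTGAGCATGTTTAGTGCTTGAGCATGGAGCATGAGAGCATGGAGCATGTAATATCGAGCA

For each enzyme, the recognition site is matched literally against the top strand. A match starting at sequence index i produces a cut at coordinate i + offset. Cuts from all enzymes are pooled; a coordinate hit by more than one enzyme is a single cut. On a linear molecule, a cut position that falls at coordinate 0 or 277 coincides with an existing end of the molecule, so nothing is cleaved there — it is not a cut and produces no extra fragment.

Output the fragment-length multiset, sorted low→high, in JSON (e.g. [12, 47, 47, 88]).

[2,2,3,4,6,7,7,7,7,8,8,8,9,9,9,10,11,11,12,13,13,13,14,15,15,17,18,19]

Per-enzyme occurrences:
  XjeII (GAGCATG, off=7): starts [8, 16, 25, 40, 59, 81, 95, 104, 122, 129, 142, 187, 202, 219, 236, 243, 251, 258] → cuts [15, 23, 32, 47, 66, 88, 102, 111, 129, 136, 149, 194, 209, 226, 243, 250, 258, 265]
  KluVI (TGCGTT, off=2): starts [32, 68, 112, 154, 163, 171, 181, 194, 213] → cuts [34, 70, 114, 156, 165, 173, 183, 196, 215]

Pooled cuts: [15, 23, 32, 34, 47, 66, 70, 88, 102, 111, 114, 129, 136, 149, 156, 165, 173, 183, 194, 196, 209, 215, 226, 243, 250, 258, 265]

Fragment lengths:
  [0,15): 15 bp
  [15,23): 8 bp
  [23,32): 9 bp
  [32,34): 2 bp
  [34,47): 13 bp
  [47,66): 19 bp
  [66,70): 4 bp
  [70,88): 18 bp
  [88,102): 14 bp
  [102,111): 9 bp
  [111,114): 3 bp
  [114,129): 15 bp
  [129,136): 7 bp
  [136,149): 13 bp
  [149,156): 7 bp
  [156,165): 9 bp
  [165,173): 8 bp
  [173,183): 10 bp
  [183,194): 11 bp
  [194,196): 2 bp
  [196,209): 13 bp
  [209,215): 6 bp
  [215,226): 11 bp
  [226,243): 17 bp
  [243,250): 7 bp
  [250,258): 8 bp
  [258,265): 7 bp
  [265,277): 12 bp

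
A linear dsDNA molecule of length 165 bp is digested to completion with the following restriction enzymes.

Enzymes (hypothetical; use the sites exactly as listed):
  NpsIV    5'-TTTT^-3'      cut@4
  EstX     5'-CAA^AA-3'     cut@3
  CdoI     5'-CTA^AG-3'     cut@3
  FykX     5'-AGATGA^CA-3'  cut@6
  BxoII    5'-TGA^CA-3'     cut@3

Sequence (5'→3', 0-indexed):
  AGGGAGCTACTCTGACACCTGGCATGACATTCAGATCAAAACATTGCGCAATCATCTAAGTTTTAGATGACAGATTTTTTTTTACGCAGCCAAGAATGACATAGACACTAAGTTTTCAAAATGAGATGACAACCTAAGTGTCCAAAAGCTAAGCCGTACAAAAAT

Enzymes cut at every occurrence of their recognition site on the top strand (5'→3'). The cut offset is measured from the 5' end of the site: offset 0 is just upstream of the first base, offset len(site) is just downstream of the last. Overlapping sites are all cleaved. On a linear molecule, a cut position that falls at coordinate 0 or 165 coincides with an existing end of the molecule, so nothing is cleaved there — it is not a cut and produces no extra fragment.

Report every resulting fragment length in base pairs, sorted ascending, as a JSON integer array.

[1,1,1,1,1,3,4,6,6,6,6,7,8,9,10,10,11,12,12,15,16,19]

Scan for sites:
  NpsIV TTTT/4: at [60, 74, 75, 76, 77, 78, 79, 112] ⇒ [64, 78, 79, 80, 81, 82, 83, 116]
  EstX CAAAA/3: at [36, 116, 142, 158] ⇒ [39, 119, 145, 161]
  CdoI CTAAG/3: at [55, 107, 133, 148] ⇒ [58, 110, 136, 151]
  FykX AGATGACA/6: at [64, 123] ⇒ [70, 129]
  BxoII TGACA/3: at [12, 24, 67, 96, 126] ⇒ [15, 27, 70, 99, 129]

All cut coordinates (distinct, sorted): [15, 27, 39, 58, 64, 70, 78, 79, 80, 81, 82, 83, 99, 110, 116, 119, 129, 136, 145, 151, 161]

Fragments:
  [0,15): 15 bp
  [15,27): 12 bp
  [27,39): 12 bp
  [39,58): 19 bp
  [58,64): 6 bp
  [64,70): 6 bp
  [70,78): 8 bp
  [78,79): 1 bp
  [79,80): 1 bp
  [80,81): 1 bp
  [81,82): 1 bp
  [82,83): 1 bp
  [83,99): 16 bp
  [99,110): 11 bp
  [110,116): 6 bp
  [116,119): 3 bp
  [119,129): 10 bp
  [129,136): 7 bp
  [136,145): 9 bp
  [145,151): 6 bp
  [151,161): 10 bp
  [161,165): 4 bp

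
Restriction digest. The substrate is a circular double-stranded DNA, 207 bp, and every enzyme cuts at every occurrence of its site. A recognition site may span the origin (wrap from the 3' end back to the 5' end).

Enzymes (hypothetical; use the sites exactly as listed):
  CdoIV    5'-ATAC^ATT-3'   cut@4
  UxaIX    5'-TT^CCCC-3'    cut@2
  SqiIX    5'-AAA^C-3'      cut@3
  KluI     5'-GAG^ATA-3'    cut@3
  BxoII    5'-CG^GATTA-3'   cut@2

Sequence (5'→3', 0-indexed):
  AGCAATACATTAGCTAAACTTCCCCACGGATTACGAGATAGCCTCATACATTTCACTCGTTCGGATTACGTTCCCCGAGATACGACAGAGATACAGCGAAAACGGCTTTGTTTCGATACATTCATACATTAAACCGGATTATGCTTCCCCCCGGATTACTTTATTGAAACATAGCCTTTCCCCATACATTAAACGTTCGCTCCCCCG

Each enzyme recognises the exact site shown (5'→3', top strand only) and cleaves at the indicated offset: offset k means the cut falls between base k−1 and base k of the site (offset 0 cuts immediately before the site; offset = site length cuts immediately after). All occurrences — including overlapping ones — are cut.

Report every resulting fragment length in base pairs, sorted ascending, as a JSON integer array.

[3,3,6,6,7,7,7,8,8,9,9,10,10,10,11,12,12,14,16,17,22]

Per-enzyme occurrences:
  CdoIV (ATACATT, off=4): starts [4, 45, 115, 123, 183] → cuts [8, 49, 119, 127, 187]
  UxaIX (TTCCCC, off=2): starts [19, 70, 144, 177] → cuts [21, 72, 146, 179]
  SqiIX (AAAC, off=3): starts [15, 99, 130, 166, 190] → cuts [18, 102, 133, 169, 193]
  KluI (GAGATA, off=3): starts [34, 76, 87] → cuts [37, 79, 90]
  BxoII (CGGATTA, off=2): starts [26, 61, 134, 151] → cuts [28, 63, 136, 153]

Pooled cuts: [8, 18, 21, 28, 37, 49, 63, 72, 79, 90, 102, 119, 127, 133, 136, 146, 153, 169, 179, 187, 193]

Fragment lengths:
  8→18: 10 bp
  18→21: 3 bp
  21→28: 7 bp
  28→37: 9 bp
  37→49: 12 bp
  49→63: 14 bp
  63→72: 9 bp
  72→79: 7 bp
  79→90: 11 bp
  90→102: 12 bp
  102→119: 17 bp
  119→127: 8 bp
  127→133: 6 bp
  133→136: 3 bp
  136→146: 10 bp
  146→153: 7 bp
  153→169: 16 bp
  169→179: 10 bp
  179→187: 8 bp
  187→193: 6 bp
  193→8 (wrap): 207-193+8 = 22 bp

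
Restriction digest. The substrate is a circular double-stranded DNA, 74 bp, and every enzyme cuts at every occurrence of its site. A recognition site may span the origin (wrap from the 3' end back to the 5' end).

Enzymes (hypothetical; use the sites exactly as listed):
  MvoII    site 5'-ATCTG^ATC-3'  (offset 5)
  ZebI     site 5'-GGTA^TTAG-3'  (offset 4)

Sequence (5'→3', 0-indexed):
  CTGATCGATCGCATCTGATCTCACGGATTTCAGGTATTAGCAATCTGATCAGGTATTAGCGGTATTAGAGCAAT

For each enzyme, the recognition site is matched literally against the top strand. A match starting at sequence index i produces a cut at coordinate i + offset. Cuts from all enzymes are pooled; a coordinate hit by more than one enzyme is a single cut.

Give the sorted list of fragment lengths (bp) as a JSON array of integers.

[8,9,11,13,14,19]

Scan for sites:
  MvoII ATCTGATC/5: at [12, 42, 72] ⇒ [3, 17, 47]
  ZebI GGTATTAG/4: at [32, 51, 60] ⇒ [36, 55, 64]

All cut coordinates (distinct, sorted): [3, 17, 36, 47, 55, 64]

Fragments:
  3→17: 14 bp
  17→36: 19 bp
  36→47: 11 bp
  47→55: 8 bp
  55→64: 9 bp
  64→3 (wrap): 74-64+3 = 13 bp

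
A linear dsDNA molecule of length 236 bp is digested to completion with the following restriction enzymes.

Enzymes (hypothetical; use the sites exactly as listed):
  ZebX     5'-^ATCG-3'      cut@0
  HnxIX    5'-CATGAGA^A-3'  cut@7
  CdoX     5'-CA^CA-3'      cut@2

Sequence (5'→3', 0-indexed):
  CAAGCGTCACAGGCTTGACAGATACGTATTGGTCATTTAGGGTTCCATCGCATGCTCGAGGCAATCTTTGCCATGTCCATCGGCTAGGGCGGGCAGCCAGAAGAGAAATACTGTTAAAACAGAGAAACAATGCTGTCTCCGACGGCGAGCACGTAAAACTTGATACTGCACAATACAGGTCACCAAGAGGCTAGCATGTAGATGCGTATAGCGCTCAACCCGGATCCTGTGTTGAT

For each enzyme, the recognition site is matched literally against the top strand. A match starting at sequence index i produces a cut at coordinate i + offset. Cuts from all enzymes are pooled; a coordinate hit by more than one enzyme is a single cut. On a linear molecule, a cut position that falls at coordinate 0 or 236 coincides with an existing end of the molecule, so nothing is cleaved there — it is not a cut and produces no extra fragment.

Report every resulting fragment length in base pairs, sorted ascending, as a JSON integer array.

Per-enzyme occurrences:
  ZebX ATCG/0: at [46, 78] ⇒ [46, 78]
  HnxIX (CATGAGAA, off=7): no sites
  CdoX CACA/2: at [7, 168] ⇒ [9, 170]

All cut coordinates (distinct, sorted): [9, 46, 78, 170]

Fragment lengths:
  [0,9): 9 bp
  [9,46): 37 bp
  [46,78): 32 bp
  [78,170): 92 bp
  [170,236): 66 bp

[9,32,37,66,92]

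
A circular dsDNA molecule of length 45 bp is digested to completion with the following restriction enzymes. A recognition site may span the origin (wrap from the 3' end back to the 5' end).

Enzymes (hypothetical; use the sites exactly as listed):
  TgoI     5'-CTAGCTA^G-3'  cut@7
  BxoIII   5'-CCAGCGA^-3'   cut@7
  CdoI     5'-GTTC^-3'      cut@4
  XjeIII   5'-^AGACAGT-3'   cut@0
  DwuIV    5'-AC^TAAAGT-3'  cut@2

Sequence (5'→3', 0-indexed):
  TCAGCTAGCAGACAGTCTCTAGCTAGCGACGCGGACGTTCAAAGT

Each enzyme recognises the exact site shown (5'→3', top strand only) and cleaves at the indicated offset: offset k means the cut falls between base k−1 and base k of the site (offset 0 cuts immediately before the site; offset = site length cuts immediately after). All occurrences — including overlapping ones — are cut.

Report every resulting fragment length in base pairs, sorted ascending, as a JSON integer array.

[7,7,15,16]

Per-enzyme occurrences:
  TgoI CTAGCTAG/7: at [18] ⇒ [25]
  BxoIII (CCAGCGA, off=7): no sites
  CdoI GTTC/4: at [36, 43] ⇒ [2, 40]
  XjeIII AGACAGT/0: at [9] ⇒ [9]
  DwuIV (ACTAAAGT, off=2): no sites

Pooled cuts: [2, 9, 25, 40]

Fragments:
  2→9: 7 bp
  9→25: 16 bp
  25→40: 15 bp
  40→2 (wrap): 45-40+2 = 7 bp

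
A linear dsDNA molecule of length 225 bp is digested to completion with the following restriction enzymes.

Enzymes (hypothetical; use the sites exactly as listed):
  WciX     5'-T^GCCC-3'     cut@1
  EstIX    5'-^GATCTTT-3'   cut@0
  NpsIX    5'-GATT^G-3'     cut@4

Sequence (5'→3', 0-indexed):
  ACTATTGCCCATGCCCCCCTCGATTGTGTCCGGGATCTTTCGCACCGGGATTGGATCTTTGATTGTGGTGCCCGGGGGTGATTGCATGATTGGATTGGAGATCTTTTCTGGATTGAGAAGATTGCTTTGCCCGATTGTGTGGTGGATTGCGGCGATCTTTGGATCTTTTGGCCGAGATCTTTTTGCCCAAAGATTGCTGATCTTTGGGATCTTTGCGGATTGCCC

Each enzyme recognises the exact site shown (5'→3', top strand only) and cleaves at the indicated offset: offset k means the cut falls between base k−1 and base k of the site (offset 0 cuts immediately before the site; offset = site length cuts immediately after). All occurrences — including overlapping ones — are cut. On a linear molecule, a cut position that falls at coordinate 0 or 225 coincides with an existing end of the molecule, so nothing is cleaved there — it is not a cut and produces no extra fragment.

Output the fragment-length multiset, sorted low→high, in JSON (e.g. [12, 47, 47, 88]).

Per-enzyme occurrences:
  WciX TGCCC/1: at [5, 11, 68, 127, 183, 220] ⇒ [6, 12, 69, 128, 184, 221]
  EstIX GATCTTT/0: at [33, 53, 99, 153, 161, 175, 198, 207] ⇒ [33, 53, 99, 153, 161, 175, 198, 207]
  NpsIX GATTG/4: at [21, 48, 60, 79, 87, 92, 110, 119, 132, 144, 191, 217] ⇒ [25, 52, 64, 83, 91, 96, 114, 123, 136, 148, 195, 221]

Pooled cuts: [6, 12, 25, 33, 52, 53, 64, 69, 83, 91, 96, 99, 114, 123, 128, 136, 148, 153, 161, 175, 184, 195, 198, 207, 221]

Fragment lengths:
  [0,6): 6 bp
  [6,12): 6 bp
  [12,25): 13 bp
  [25,33): 8 bp
  [33,52): 19 bp
  [52,53): 1 bp
  [53,64): 11 bp
  [64,69): 5 bp
  [69,83): 14 bp
  [83,91): 8 bp
  [91,96): 5 bp
  [96,99): 3 bp
  [99,114): 15 bp
  [114,123): 9 bp
  [123,128): 5 bp
  [128,136): 8 bp
  [136,148): 12 bp
  [148,153): 5 bp
  [153,161): 8 bp
  [161,175): 14 bp
  [175,184): 9 bp
  [184,195): 11 bp
  [195,198): 3 bp
  [198,207): 9 bp
  [207,221): 14 bp
  [221,225): 4 bp

[1,3,3,4,5,5,5,5,6,6,8,8,8,8,9,9,9,11,11,12,13,14,14,14,15,19]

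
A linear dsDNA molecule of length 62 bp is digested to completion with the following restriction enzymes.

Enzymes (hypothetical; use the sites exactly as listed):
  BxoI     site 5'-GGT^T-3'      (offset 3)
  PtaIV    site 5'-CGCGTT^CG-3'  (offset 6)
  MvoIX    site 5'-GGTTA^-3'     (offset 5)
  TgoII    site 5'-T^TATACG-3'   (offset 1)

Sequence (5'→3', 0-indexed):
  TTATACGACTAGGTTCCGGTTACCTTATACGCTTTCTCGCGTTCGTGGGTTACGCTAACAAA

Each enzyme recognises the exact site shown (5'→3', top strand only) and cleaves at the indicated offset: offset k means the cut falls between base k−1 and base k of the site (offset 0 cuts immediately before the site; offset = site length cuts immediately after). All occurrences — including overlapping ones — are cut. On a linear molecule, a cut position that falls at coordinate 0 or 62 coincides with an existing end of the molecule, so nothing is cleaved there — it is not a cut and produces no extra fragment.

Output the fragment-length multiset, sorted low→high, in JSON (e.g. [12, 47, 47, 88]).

[1,2,2,3,6,7,10,13,18]

Scan for sites:
  BxoI (GGTT, off=3): starts [11, 17, 47] → cuts [14, 20, 50]
  PtaIV (CGCGTTCG, off=6): starts [37] → cuts [43]
  MvoIX (GGTTA, off=5): starts [17, 47] → cuts [22, 52]
  TgoII (TTATACG, off=1): starts [0, 24] → cuts [1, 25]

Pooled cuts: [1, 14, 20, 22, 25, 43, 50, 52]

Fragment lengths:
  [0,1): 1 bp
  [1,14): 13 bp
  [14,20): 6 bp
  [20,22): 2 bp
  [22,25): 3 bp
  [25,43): 18 bp
  [43,50): 7 bp
  [50,52): 2 bp
  [52,62): 10 bp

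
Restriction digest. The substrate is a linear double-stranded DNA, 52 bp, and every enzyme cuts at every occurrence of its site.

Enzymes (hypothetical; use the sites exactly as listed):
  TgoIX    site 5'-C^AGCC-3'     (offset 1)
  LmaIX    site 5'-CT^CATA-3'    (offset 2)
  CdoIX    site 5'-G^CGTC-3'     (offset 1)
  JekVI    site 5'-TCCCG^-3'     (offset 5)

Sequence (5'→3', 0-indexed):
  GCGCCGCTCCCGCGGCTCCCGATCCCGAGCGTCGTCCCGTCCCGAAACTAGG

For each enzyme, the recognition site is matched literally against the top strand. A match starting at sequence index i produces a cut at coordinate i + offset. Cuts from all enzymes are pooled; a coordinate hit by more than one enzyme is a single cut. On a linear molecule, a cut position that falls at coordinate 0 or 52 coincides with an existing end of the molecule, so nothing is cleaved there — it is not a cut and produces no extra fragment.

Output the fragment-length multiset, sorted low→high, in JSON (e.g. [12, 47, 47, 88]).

[2,5,6,8,9,10,12]

Site scan:
  TgoIX (CAGCC, off=1): no sites
  LmaIX (CTCATA, off=2): no sites
  CdoIX (GCGTC, off=1): starts [28] → cuts [29]
  JekVI (TCCCG, off=5): starts [7, 16, 22, 34, 39] → cuts [12, 21, 27, 39, 44]

Pooled cuts: [12, 21, 27, 29, 39, 44]

Fragment lengths:
  [0,12): 12 bp
  [12,21): 9 bp
  [21,27): 6 bp
  [27,29): 2 bp
  [29,39): 10 bp
  [39,44): 5 bp
  [44,52): 8 bp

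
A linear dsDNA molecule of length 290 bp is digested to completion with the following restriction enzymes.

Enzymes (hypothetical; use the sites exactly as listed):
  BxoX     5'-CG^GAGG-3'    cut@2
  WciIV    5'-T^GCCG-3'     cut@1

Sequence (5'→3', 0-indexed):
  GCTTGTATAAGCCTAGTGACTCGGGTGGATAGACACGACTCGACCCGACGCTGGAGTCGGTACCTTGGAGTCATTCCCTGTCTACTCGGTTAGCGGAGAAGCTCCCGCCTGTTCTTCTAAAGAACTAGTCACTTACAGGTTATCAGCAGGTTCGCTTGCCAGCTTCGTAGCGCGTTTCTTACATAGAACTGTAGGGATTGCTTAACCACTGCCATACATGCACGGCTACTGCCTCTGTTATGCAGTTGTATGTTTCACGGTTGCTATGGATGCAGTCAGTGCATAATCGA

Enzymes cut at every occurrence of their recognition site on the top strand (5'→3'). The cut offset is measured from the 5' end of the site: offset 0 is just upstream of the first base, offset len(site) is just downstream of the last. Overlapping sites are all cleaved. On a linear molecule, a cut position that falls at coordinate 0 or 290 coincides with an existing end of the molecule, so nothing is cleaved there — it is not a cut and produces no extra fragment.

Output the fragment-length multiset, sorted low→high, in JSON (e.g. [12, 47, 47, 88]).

[290]

Scan for sites:
  BxoX (CGGAGG, off=2): no sites
  WciIV (TGCCG, off=1): no sites

Pooled cuts: ∅

Fragment lengths:
  no cuts → one linear fragment of 290 bp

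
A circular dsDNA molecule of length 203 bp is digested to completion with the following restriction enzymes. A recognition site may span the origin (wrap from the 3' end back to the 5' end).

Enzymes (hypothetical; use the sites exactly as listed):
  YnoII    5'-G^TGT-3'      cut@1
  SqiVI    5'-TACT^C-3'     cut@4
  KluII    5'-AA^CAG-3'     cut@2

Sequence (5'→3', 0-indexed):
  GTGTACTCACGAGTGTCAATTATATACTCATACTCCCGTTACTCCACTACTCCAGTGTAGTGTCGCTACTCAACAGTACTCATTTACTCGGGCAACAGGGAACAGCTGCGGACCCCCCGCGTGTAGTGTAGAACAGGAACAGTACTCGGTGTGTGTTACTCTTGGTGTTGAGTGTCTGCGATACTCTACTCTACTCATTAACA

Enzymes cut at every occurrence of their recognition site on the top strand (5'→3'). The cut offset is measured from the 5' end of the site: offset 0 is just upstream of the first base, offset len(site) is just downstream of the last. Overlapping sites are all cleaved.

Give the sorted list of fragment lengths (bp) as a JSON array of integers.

Scan for sites:
  YnoII GTGT/1: at [0, 12, 54, 59, 120, 125, 148, 150, 152, 164, 171] ⇒ [1, 13, 55, 60, 121, 126, 149, 151, 153, 165, 172]
  SqiVI TACTC/4: at [3, 24, 30, 39, 47, 66, 76, 84, 142, 156, 181, 186, 191] ⇒ [7, 28, 34, 43, 51, 70, 80, 88, 146, 160, 185, 190, 195]
  KluII AACAG/2: at [71, 93, 100, 131, 137, 199] ⇒ [73, 95, 102, 133, 139, 201]

All cut coordinates (distinct, sorted): [1, 7, 13, 28, 34, 43, 51, 55, 60, 70, 73, 80, 88, 95, 102, 121, 126, 133, 139, 146, 149, 151, 153, 160, 165, 172, 185, 190, 195, 201]

Fragments:
  1→7: 6 bp
  7→13: 6 bp
  13→28: 15 bp
  28→34: 6 bp
  34→43: 9 bp
  43→51: 8 bp
  51→55: 4 bp
  55→60: 5 bp
  60→70: 10 bp
  70→73: 3 bp
  73→80: 7 bp
  80→88: 8 bp
  88→95: 7 bp
  95→102: 7 bp
  102→121: 19 bp
  121→126: 5 bp
  126→133: 7 bp
  133→139: 6 bp
  139→146: 7 bp
  146→149: 3 bp
  149→151: 2 bp
  151→153: 2 bp
  153→160: 7 bp
  160→165: 5 bp
  165→172: 7 bp
  172→185: 13 bp
  185→190: 5 bp
  190→195: 5 bp
  195→201: 6 bp
  201→1 (wrap): 203-201+1 = 3 bp

[2,2,3,3,3,4,5,5,5,5,5,6,6,6,6,6,7,7,7,7,7,7,7,8,8,9,10,13,15,19]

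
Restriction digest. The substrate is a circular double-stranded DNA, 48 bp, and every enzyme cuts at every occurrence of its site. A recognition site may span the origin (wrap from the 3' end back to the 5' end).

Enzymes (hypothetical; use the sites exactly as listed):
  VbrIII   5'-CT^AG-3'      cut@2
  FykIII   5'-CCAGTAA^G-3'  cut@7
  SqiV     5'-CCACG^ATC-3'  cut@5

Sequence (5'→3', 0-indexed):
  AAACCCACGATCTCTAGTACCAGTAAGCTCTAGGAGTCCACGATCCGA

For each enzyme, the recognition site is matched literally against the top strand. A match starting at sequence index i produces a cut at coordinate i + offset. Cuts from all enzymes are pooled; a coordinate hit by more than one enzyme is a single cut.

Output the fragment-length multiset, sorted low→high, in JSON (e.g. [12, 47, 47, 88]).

Site scan:
  VbrIII CTAG/2: at [13, 29] ⇒ [15, 31]
  FykIII CCAGTAAG/7: at [19] ⇒ [26]
  SqiV CCACGATC/5: at [4, 37] ⇒ [9, 42]

All cut coordinates (distinct, sorted): [9, 15, 26, 31, 42]

Fragments:
  9→15: 6 bp
  15→26: 11 bp
  26→31: 5 bp
  31→42: 11 bp
  42→9 (wrap): 48-42+9 = 15 bp

[5,6,11,11,15]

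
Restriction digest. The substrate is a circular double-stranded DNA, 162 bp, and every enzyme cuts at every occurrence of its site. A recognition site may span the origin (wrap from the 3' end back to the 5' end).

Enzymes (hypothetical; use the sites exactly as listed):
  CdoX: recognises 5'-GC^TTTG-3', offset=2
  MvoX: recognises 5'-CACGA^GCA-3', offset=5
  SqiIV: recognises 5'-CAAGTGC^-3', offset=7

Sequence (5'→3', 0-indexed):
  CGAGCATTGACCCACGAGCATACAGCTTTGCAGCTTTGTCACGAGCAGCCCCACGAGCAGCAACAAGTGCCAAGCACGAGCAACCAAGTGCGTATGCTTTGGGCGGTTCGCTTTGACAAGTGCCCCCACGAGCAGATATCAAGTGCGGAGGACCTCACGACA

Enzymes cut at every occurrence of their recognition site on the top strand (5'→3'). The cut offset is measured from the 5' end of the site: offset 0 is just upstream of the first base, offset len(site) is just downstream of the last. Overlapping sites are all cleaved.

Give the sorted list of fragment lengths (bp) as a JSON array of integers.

Scan for sites:
  CdoX GCTTTG/2: at [24, 32, 95, 109] ⇒ [26, 34, 97, 111]
  MvoX CACGAGCA/5: at [12, 39, 51, 74, 126, 160] ⇒ [3, 17, 44, 56, 79, 131]
  SqiIV CAAGTGC/7: at [63, 84, 116, 139] ⇒ [70, 91, 123, 146]

All cut coordinates (distinct, sorted): [3, 17, 26, 34, 44, 56, 70, 79, 91, 97, 111, 123, 131, 146]

Fragments:
  3→17: 14 bp
  17→26: 9 bp
  26→34: 8 bp
  34→44: 10 bp
  44→56: 12 bp
  56→70: 14 bp
  70→79: 9 bp
  79→91: 12 bp
  91→97: 6 bp
  97→111: 14 bp
  111→123: 12 bp
  123→131: 8 bp
  131→146: 15 bp
  146→3 (wrap): 162-146+3 = 19 bp

[6,8,8,9,9,10,12,12,12,14,14,14,15,19]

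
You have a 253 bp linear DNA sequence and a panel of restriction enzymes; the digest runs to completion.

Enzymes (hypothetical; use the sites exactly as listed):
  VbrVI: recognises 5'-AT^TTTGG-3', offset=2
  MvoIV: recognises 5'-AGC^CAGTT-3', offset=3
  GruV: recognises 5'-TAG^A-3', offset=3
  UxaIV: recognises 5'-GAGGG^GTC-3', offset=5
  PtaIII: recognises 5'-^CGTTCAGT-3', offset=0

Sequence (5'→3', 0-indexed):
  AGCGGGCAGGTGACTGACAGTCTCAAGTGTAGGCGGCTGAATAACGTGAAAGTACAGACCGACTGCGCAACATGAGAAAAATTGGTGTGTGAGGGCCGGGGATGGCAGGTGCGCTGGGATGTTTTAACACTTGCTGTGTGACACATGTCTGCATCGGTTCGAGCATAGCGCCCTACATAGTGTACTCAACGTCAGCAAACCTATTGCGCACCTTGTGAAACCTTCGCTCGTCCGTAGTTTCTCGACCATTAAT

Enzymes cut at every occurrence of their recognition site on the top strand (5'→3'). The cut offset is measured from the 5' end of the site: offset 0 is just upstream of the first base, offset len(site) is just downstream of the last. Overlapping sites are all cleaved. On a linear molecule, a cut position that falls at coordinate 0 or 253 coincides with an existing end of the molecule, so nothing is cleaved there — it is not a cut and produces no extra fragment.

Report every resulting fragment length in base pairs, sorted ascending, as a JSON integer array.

[253]

Site scan:
  VbrVI (ATTTTGG, off=2): no sites
  MvoIV (AGCCAGTT, off=3): no sites
  GruV (TAGA, off=3): no sites
  UxaIV (GAGGGGTC, off=5): no sites
  PtaIII (CGTTCAGT, off=0): no sites

All cut coordinates (distinct, sorted): ∅

Fragment lengths:
  no cuts → one linear fragment of 253 bp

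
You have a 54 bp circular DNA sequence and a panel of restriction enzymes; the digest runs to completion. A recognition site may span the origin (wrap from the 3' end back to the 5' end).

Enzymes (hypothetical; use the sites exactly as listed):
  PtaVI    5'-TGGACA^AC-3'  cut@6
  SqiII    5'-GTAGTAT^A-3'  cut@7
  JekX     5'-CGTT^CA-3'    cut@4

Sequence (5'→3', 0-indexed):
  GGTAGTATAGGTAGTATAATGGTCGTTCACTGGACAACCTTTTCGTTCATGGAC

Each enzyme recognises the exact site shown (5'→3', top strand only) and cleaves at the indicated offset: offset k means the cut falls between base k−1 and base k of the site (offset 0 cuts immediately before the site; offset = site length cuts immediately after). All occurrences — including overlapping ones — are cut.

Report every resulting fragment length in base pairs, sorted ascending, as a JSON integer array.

[9,9,10,11,15]

Site scan:
  PtaVI TGGACAAC/6: at [30] ⇒ [36]
  SqiII GTAGTATA/7: at [1, 10] ⇒ [8, 17]
  JekX CGTTCA/4: at [23, 43] ⇒ [27, 47]

All cut coordinates (distinct, sorted): [8, 17, 27, 36, 47]

Fragments:
  8→17: 9 bp
  17→27: 10 bp
  27→36: 9 bp
  36→47: 11 bp
  47→8 (wrap): 54-47+8 = 15 bp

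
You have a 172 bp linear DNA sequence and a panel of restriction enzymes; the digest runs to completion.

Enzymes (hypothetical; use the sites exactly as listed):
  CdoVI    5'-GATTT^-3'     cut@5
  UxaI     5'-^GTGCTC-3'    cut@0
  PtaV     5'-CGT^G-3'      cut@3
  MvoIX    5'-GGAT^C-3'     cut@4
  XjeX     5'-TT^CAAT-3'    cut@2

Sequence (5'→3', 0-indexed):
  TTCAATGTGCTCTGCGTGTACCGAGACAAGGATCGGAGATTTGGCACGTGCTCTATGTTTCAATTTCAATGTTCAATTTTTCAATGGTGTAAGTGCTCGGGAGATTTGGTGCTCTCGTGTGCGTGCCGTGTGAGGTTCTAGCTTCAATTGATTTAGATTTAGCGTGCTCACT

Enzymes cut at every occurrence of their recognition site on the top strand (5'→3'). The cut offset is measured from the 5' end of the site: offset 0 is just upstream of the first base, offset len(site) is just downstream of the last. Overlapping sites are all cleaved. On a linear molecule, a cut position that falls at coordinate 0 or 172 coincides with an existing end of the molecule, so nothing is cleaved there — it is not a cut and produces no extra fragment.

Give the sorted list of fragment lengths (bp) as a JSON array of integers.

Per-enzyme occurrences:
  CdoVI GATTT/5: at [37, 102, 149, 155] ⇒ [42, 107, 154, 160]
  UxaI GTGCTC/0: at [6, 47, 92, 108, 163] ⇒ [6, 47, 92, 108, 163]
  PtaV CGTG/3: at [14, 46, 115, 121, 126, 162] ⇒ [17, 49, 118, 124, 129, 165]
  MvoIX GGATC/4: at [29] ⇒ [33]
  XjeX TTCAAT/2: at [0, 58, 64, 71, 79, 142] ⇒ [2, 60, 66, 73, 81, 144]

Pooled cuts: [2, 6, 17, 33, 42, 47, 49, 60, 66, 73, 81, 92, 107, 108, 118, 124, 129, 144, 154, 160, 163, 165]

Fragments:
  [0,2): 2 bp
  [2,6): 4 bp
  [6,17): 11 bp
  [17,33): 16 bp
  [33,42): 9 bp
  [42,47): 5 bp
  [47,49): 2 bp
  [49,60): 11 bp
  [60,66): 6 bp
  [66,73): 7 bp
  [73,81): 8 bp
  [81,92): 11 bp
  [92,107): 15 bp
  [107,108): 1 bp
  [108,118): 10 bp
  [118,124): 6 bp
  [124,129): 5 bp
  [129,144): 15 bp
  [144,154): 10 bp
  [154,160): 6 bp
  [160,163): 3 bp
  [163,165): 2 bp
  [165,172): 7 bp

[1,2,2,2,3,4,5,5,6,6,6,7,7,8,9,10,10,11,11,11,15,15,16]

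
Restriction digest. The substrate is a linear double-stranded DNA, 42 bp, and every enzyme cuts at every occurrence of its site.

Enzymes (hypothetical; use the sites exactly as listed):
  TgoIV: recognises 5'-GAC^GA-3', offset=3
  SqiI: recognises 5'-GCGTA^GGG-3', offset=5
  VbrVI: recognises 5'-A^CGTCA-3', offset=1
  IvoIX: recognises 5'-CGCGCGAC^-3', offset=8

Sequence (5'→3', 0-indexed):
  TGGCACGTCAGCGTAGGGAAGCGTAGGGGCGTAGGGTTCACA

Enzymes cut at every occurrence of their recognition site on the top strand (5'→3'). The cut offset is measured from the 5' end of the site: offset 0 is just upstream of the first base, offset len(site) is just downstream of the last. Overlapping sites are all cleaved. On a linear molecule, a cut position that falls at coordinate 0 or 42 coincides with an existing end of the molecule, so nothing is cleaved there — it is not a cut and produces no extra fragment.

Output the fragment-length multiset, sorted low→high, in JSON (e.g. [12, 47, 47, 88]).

Scan for sites:
  TgoIV (GACGA, off=3): no sites
  SqiI (GCGTAGGG, off=5): starts [10, 20, 28] → cuts [15, 25, 33]
  VbrVI (ACGTCA, off=1): starts [4] → cuts [5]
  IvoIX (CGCGCGAC, off=8): no sites

Pooled cuts: [5, 15, 25, 33]

Fragment lengths:
  [0,5): 5 bp
  [5,15): 10 bp
  [15,25): 10 bp
  [25,33): 8 bp
  [33,42): 9 bp

[5,8,9,10,10]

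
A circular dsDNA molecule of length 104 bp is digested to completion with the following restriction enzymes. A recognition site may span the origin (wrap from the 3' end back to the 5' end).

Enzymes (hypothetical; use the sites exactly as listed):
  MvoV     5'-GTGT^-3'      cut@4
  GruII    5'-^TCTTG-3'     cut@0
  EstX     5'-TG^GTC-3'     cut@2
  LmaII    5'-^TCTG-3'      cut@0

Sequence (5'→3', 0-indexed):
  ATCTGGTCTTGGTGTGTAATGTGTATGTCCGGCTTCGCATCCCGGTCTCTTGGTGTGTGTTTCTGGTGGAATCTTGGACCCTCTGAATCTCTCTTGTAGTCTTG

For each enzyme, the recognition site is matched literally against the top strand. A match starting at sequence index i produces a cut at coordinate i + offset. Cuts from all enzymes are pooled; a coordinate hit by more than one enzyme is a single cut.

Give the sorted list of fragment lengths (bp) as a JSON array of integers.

Scan for sites:
  MvoV (GTGT, off=4): starts [11, 13, 20, 52, 54, 56] → cuts [15, 17, 24, 56, 58, 60]
  GruII (TCTTG, off=0): starts [6, 47, 71, 91, 99] → cuts [6, 47, 71, 91, 99]
  EstX (TGGTC, off=2): starts [3] → cuts [5]
  LmaII (TCTG, off=0): starts [1, 61, 81] → cuts [1, 61, 81]

All cut coordinates (distinct, sorted): [1, 5, 6, 15, 17, 24, 47, 56, 58, 60, 61, 71, 81, 91, 99]

Fragment lengths:
  1→5: 4 bp
  5→6: 1 bp
  6→15: 9 bp
  15→17: 2 bp
  17→24: 7 bp
  24→47: 23 bp
  47→56: 9 bp
  56→58: 2 bp
  58→60: 2 bp
  60→61: 1 bp
  61→71: 10 bp
  71→81: 10 bp
  81→91: 10 bp
  91→99: 8 bp
  99→1 (wrap): 104-99+1 = 6 bp

[1,1,2,2,2,4,6,7,8,9,9,10,10,10,23]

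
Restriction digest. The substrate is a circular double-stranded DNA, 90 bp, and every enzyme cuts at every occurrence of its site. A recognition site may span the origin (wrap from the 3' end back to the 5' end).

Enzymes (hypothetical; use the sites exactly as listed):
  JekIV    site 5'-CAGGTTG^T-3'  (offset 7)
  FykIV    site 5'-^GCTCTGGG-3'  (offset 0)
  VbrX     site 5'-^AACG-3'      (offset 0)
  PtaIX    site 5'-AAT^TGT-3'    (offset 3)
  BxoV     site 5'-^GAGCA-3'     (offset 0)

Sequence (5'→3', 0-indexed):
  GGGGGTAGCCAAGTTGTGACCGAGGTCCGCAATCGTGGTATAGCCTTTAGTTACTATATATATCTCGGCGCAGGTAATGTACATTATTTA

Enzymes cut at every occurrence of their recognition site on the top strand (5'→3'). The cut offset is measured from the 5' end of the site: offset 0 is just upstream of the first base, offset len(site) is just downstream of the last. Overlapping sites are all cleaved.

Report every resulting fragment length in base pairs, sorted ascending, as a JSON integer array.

[90]

Site scan:
  JekIV (CAGGTTGT, off=7): no sites
  FykIV (GCTCTGGG, off=0): no sites
  VbrX (AACG, off=0): no sites
  PtaIX (AATTGT, off=3): no sites
  BxoV (GAGCA, off=0): no sites

All cut coordinates (distinct, sorted): ∅

Fragment lengths:
  no cuts → one circular fragment of 90 bp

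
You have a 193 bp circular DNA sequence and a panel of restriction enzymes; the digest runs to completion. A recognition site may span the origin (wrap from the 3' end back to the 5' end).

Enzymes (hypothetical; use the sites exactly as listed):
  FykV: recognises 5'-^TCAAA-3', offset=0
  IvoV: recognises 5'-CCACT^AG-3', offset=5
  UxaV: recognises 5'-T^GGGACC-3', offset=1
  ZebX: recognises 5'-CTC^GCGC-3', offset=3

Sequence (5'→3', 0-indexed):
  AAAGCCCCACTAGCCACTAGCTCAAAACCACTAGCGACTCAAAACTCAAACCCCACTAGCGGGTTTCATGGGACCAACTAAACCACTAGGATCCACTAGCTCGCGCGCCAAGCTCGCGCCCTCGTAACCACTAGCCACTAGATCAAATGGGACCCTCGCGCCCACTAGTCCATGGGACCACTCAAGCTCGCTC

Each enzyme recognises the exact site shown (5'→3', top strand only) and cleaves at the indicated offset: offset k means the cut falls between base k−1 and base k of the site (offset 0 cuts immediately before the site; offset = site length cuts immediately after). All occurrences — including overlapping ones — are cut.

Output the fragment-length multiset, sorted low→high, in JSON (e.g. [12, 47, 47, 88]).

Per-enzyme occurrences:
  FykV TCAAA/0: at [21, 38, 45, 142, 191] ⇒ [21, 38, 45, 142, 191]
  IvoV CCACTAG/5: at [6, 13, 27, 52, 82, 92, 127, 134, 161] ⇒ [11, 18, 32, 57, 87, 97, 132, 139, 166]
  UxaV TGGGACC/1: at [68, 147, 172] ⇒ [69, 148, 173]
  ZebX CTCGCGC/3: at [99, 112, 154] ⇒ [102, 115, 157]

All cut coordinates (distinct, sorted): [11, 18, 21, 32, 38, 45, 57, 69, 87, 97, 102, 115, 132, 139, 142, 148, 157, 166, 173, 191]

Fragment lengths:
  11→18: 7 bp
  18→21: 3 bp
  21→32: 11 bp
  32→38: 6 bp
  38→45: 7 bp
  45→57: 12 bp
  57→69: 12 bp
  69→87: 18 bp
  87→97: 10 bp
  97→102: 5 bp
  102→115: 13 bp
  115→132: 17 bp
  132→139: 7 bp
  139→142: 3 bp
  142→148: 6 bp
  148→157: 9 bp
  157→166: 9 bp
  166→173: 7 bp
  173→191: 18 bp
  191→11 (wrap): 193-191+11 = 13 bp

[3,3,5,6,6,7,7,7,7,9,9,10,11,12,12,13,13,17,18,18]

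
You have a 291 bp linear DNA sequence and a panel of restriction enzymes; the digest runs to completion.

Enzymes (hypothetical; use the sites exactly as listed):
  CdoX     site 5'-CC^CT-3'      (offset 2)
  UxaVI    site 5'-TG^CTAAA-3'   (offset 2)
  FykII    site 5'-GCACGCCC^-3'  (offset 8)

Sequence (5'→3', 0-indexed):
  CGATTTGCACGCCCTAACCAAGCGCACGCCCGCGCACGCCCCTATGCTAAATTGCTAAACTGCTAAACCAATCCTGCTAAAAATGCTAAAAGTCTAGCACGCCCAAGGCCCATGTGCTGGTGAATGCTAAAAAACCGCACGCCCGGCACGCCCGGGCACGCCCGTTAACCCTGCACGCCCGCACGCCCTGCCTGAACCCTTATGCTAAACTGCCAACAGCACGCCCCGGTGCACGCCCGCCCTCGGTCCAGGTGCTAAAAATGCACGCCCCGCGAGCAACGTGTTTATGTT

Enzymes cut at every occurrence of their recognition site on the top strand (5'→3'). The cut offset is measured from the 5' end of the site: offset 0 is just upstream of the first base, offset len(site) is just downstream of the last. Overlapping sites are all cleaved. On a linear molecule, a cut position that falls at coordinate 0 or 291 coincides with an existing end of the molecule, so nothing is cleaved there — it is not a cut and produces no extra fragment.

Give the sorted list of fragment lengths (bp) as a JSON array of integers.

[1,1,3,5,6,7,7,8,8,9,9,10,10,10,10,12,13,13,14,16,17,18,19,21,22,22]

Scan for sites:
  CdoX CCCT/2: at [11, 39, 168, 185, 196, 239] ⇒ [13, 41, 170, 187, 198, 241]
  UxaVI TGCTAAA/2: at [44, 52, 60, 74, 83, 124, 202, 252] ⇒ [46, 54, 62, 76, 85, 126, 204, 254]
  FykII GCACGCCC/8: at [6, 23, 33, 96, 136, 145, 155, 172, 180, 218, 230, 262] ⇒ [14, 31, 41, 104, 144, 153, 163, 180, 188, 226, 238, 270]

Pooled cuts: [13, 14, 31, 41, 46, 54, 62, 76, 85, 104, 126, 144, 153, 163, 170, 180, 187, 188, 198, 204, 226, 238, 241, 254, 270]

Fragments:
  [0,13): 13 bp
  [13,14): 1 bp
  [14,31): 17 bp
  [31,41): 10 bp
  [41,46): 5 bp
  [46,54): 8 bp
  [54,62): 8 bp
  [62,76): 14 bp
  [76,85): 9 bp
  [85,104): 19 bp
  [104,126): 22 bp
  [126,144): 18 bp
  [144,153): 9 bp
  [153,163): 10 bp
  [163,170): 7 bp
  [170,180): 10 bp
  [180,187): 7 bp
  [187,188): 1 bp
  [188,198): 10 bp
  [198,204): 6 bp
  [204,226): 22 bp
  [226,238): 12 bp
  [238,241): 3 bp
  [241,254): 13 bp
  [254,270): 16 bp
  [270,291): 21 bp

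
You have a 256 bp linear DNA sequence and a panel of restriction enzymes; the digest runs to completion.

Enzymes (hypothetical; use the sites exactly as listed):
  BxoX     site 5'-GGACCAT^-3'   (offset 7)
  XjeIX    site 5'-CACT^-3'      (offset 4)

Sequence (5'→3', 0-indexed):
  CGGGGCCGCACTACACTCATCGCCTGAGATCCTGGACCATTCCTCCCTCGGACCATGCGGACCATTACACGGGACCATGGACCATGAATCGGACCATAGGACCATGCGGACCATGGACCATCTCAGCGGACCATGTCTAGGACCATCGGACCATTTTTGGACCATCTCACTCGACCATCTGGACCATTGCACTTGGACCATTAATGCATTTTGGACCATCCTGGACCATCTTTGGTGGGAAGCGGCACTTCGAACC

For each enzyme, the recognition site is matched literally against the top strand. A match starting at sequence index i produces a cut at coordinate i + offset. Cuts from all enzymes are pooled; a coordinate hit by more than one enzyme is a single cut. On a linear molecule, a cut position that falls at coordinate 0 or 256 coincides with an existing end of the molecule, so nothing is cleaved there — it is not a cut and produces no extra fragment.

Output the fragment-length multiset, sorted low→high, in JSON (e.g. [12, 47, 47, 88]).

[5,6,6,7,7,7,8,8,8,9,9,10,11,12,12,12,13,13,16,16,18,20,23]

Site scan:
  BxoX (GGACCAT, off=7): starts [33, 49, 58, 71, 78, 90, 98, 107, 114, 127, 139, 147, 158, 180, 194, 212, 222] → cuts [40, 56, 65, 78, 85, 97, 105, 114, 121, 134, 146, 154, 165, 187, 201, 219, 229]
  XjeIX (CACT, off=4): starts [8, 13, 167, 189, 245] → cuts [12, 17, 171, 193, 249]

All cut coordinates (distinct, sorted): [12, 17, 40, 56, 65, 78, 85, 97, 105, 114, 121, 134, 146, 154, 165, 171, 187, 193, 201, 219, 229, 249]

Fragments:
  [0,12): 12 bp
  [12,17): 5 bp
  [17,40): 23 bp
  [40,56): 16 bp
  [56,65): 9 bp
  [65,78): 13 bp
  [78,85): 7 bp
  [85,97): 12 bp
  [97,105): 8 bp
  [105,114): 9 bp
  [114,121): 7 bp
  [121,134): 13 bp
  [134,146): 12 bp
  [146,154): 8 bp
  [154,165): 11 bp
  [165,171): 6 bp
  [171,187): 16 bp
  [187,193): 6 bp
  [193,201): 8 bp
  [201,219): 18 bp
  [219,229): 10 bp
  [229,249): 20 bp
  [249,256): 7 bp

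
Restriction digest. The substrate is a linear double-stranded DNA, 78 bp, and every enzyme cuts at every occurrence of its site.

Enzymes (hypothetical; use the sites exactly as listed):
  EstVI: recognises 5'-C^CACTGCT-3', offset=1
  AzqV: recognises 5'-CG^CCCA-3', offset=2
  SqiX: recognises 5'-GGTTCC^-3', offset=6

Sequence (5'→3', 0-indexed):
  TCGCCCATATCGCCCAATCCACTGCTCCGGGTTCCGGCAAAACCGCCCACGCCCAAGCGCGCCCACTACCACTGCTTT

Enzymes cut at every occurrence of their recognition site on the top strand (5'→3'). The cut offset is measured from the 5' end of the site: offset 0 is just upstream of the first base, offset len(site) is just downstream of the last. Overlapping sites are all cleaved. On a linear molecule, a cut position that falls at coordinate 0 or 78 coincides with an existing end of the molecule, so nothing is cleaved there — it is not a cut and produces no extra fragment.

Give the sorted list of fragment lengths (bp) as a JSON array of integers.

Site scan:
  EstVI (CCACTGCT, off=1): starts [18, 68] → cuts [19, 69]
  AzqV (CGCCCA, off=2): starts [1, 10, 43, 49, 59] → cuts [3, 12, 45, 51, 61]
  SqiX (GGTTCC, off=6): starts [29] → cuts [35]

All cut coordinates (distinct, sorted): [3, 12, 19, 35, 45, 51, 61, 69]

Fragments:
  [0,3): 3 bp
  [3,12): 9 bp
  [12,19): 7 bp
  [19,35): 16 bp
  [35,45): 10 bp
  [45,51): 6 bp
  [51,61): 10 bp
  [61,69): 8 bp
  [69,78): 9 bp

[3,6,7,8,9,9,10,10,16]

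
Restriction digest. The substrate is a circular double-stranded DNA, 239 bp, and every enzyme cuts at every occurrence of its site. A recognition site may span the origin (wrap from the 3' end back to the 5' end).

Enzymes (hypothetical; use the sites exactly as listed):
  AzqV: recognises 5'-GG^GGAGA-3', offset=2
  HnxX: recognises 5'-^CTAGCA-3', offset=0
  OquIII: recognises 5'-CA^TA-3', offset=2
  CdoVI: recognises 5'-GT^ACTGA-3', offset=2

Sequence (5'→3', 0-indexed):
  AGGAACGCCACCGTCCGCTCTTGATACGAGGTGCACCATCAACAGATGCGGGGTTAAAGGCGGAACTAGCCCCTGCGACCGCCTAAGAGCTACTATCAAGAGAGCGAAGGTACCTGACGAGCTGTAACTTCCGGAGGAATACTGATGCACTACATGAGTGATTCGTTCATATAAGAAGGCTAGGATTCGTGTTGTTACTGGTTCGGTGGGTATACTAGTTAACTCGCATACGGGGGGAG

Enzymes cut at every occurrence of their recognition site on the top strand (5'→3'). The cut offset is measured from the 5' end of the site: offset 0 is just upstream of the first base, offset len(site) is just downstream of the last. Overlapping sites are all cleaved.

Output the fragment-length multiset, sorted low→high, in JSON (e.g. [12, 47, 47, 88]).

[7,59,173]

Site scan:
  AzqV (GGGGAGA, off=2): starts [233] → cuts [235]
  HnxX (CTAGCA, off=0): no sites
  OquIII (CATA, off=2): starts [167, 226] → cuts [169, 228]
  CdoVI (GTACTGA, off=2): no sites

All cut coordinates (distinct, sorted): [169, 228, 235]

Fragment lengths:
  169→228: 59 bp
  228→235: 7 bp
  235→169 (wrap): 239-235+169 = 173 bp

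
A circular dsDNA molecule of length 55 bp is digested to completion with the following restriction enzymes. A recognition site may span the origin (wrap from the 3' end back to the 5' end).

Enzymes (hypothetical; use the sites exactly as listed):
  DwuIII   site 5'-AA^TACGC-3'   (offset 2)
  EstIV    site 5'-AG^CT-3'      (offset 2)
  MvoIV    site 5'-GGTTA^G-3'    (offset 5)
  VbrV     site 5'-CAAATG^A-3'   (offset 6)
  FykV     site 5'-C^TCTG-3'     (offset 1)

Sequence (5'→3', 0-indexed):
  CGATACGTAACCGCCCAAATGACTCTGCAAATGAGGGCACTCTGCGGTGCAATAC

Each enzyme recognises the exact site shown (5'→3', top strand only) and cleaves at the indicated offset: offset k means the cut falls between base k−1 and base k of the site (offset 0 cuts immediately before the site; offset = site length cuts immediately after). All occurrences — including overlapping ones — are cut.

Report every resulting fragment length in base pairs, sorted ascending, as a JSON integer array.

[2,7,10,36]

Scan for sites:
  DwuIII (AATACGC, off=2): no sites
  EstIV (AGCT, off=2): no sites
  MvoIV (GGTTAG, off=5): no sites
  VbrV CAAATGA/6: at [15, 27] ⇒ [21, 33]
  FykV CTCTG/1: at [22, 39] ⇒ [23, 40]

Pooled cuts: [21, 23, 33, 40]

Fragment lengths:
  21→23: 2 bp
  23→33: 10 bp
  33→40: 7 bp
  40→21 (wrap): 55-40+21 = 36 bp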